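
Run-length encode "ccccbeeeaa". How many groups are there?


Input: ccccbeeeaa
Scanning for consecutive runs:
  Group 1: 'c' x 4 (positions 0-3)
  Group 2: 'b' x 1 (positions 4-4)
  Group 3: 'e' x 3 (positions 5-7)
  Group 4: 'a' x 2 (positions 8-9)
Total groups: 4

4


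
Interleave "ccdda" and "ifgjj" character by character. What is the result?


Interleaving "ccdda" and "ifgjj":
  Position 0: 'c' from first, 'i' from second => "ci"
  Position 1: 'c' from first, 'f' from second => "cf"
  Position 2: 'd' from first, 'g' from second => "dg"
  Position 3: 'd' from first, 'j' from second => "dj"
  Position 4: 'a' from first, 'j' from second => "aj"
Result: cicfdgdjaj

cicfdgdjaj


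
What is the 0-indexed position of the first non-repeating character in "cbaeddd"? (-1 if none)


Input: cbaeddd
Character frequencies:
  'a': 1
  'b': 1
  'c': 1
  'd': 3
  'e': 1
Scanning left to right for freq == 1:
  Position 0 ('c'): unique! => answer = 0

0


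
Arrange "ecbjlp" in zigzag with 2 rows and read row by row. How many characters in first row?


Zigzag "ecbjlp" into 2 rows:
Placing characters:
  'e' => row 0
  'c' => row 1
  'b' => row 0
  'j' => row 1
  'l' => row 0
  'p' => row 1
Rows:
  Row 0: "ebl"
  Row 1: "cjp"
First row length: 3

3


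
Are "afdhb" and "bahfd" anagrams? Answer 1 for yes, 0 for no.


Strings: "afdhb", "bahfd"
Sorted first:  abdfh
Sorted second: abdfh
Sorted forms match => anagrams

1


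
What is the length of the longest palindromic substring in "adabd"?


Input: "adabd"
Checking substrings for palindromes:
  [0:3] "ada" (len 3) => palindrome
Longest palindromic substring: "ada" with length 3

3


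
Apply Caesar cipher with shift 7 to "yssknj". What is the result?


Caesar cipher: shift "yssknj" by 7
  'y' (pos 24) + 7 = pos 5 = 'f'
  's' (pos 18) + 7 = pos 25 = 'z'
  's' (pos 18) + 7 = pos 25 = 'z'
  'k' (pos 10) + 7 = pos 17 = 'r'
  'n' (pos 13) + 7 = pos 20 = 'u'
  'j' (pos 9) + 7 = pos 16 = 'q'
Result: fzzruq

fzzruq


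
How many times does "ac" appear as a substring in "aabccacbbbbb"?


Searching for "ac" in "aabccacbbbbb"
Scanning each position:
  Position 0: "aa" => no
  Position 1: "ab" => no
  Position 2: "bc" => no
  Position 3: "cc" => no
  Position 4: "ca" => no
  Position 5: "ac" => MATCH
  Position 6: "cb" => no
  Position 7: "bb" => no
  Position 8: "bb" => no
  Position 9: "bb" => no
  Position 10: "bb" => no
Total occurrences: 1

1


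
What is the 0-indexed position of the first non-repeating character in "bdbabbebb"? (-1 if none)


Input: bdbabbebb
Character frequencies:
  'a': 1
  'b': 6
  'd': 1
  'e': 1
Scanning left to right for freq == 1:
  Position 0 ('b'): freq=6, skip
  Position 1 ('d'): unique! => answer = 1

1


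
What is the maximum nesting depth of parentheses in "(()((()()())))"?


Input: "(()((()()())))"
Tracking depth:
  Position 0 '(': depth becomes 1
  Position 1 '(': depth becomes 2
  Position 2 ')': depth becomes 1
  Position 3 '(': depth becomes 2
  Position 4 '(': depth becomes 3
  Position 5 '(': depth becomes 4
  Position 6 ')': depth becomes 3
  Position 7 '(': depth becomes 4
  Position 8 ')': depth becomes 3
  Position 9 '(': depth becomes 4
  Position 10 ')': depth becomes 3
  Position 11 ')': depth becomes 2
  Position 12 ')': depth becomes 1
  Position 13 ')': depth becomes 0
Maximum depth reached: 4

4


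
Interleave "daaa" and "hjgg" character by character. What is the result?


Interleaving "daaa" and "hjgg":
  Position 0: 'd' from first, 'h' from second => "dh"
  Position 1: 'a' from first, 'j' from second => "aj"
  Position 2: 'a' from first, 'g' from second => "ag"
  Position 3: 'a' from first, 'g' from second => "ag"
Result: dhajagag

dhajagag


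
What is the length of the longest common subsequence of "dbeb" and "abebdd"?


LCS of "dbeb" and "abebdd"
DP table:
           a    b    e    b    d    d
      0    0    0    0    0    0    0
  d   0    0    0    0    0    1    1
  b   0    0    1    1    1    1    1
  e   0    0    1    2    2    2    2
  b   0    0    1    2    3    3    3
LCS length = dp[4][6] = 3

3


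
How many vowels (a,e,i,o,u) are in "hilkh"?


Input: hilkh
Checking each character:
  'h' at position 0: consonant
  'i' at position 1: vowel (running total: 1)
  'l' at position 2: consonant
  'k' at position 3: consonant
  'h' at position 4: consonant
Total vowels: 1

1


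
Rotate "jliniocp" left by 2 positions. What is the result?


Input: "jliniocp", rotate left by 2
First 2 characters: "jl"
Remaining characters: "iniocp"
Concatenate remaining + first: "iniocp" + "jl" = "iniocpjl"

iniocpjl


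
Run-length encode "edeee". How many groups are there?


Input: edeee
Scanning for consecutive runs:
  Group 1: 'e' x 1 (positions 0-0)
  Group 2: 'd' x 1 (positions 1-1)
  Group 3: 'e' x 3 (positions 2-4)
Total groups: 3

3


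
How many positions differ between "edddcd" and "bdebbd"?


Comparing "edddcd" and "bdebbd" position by position:
  Position 0: 'e' vs 'b' => DIFFER
  Position 1: 'd' vs 'd' => same
  Position 2: 'd' vs 'e' => DIFFER
  Position 3: 'd' vs 'b' => DIFFER
  Position 4: 'c' vs 'b' => DIFFER
  Position 5: 'd' vs 'd' => same
Positions that differ: 4

4


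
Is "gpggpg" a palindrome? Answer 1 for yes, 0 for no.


Input: gpggpg
Reversed: gpggpg
  Compare pos 0 ('g') with pos 5 ('g'): match
  Compare pos 1 ('p') with pos 4 ('p'): match
  Compare pos 2 ('g') with pos 3 ('g'): match
Result: palindrome

1


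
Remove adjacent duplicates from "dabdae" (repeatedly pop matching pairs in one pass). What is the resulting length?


Input: dabdae
Stack-based adjacent duplicate removal:
  Read 'd': push. Stack: d
  Read 'a': push. Stack: da
  Read 'b': push. Stack: dab
  Read 'd': push. Stack: dabd
  Read 'a': push. Stack: dabda
  Read 'e': push. Stack: dabdae
Final stack: "dabdae" (length 6)

6


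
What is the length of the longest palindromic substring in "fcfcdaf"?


Input: "fcfcdaf"
Checking substrings for palindromes:
  [0:3] "fcf" (len 3) => palindrome
  [1:4] "cfc" (len 3) => palindrome
Longest palindromic substring: "fcf" with length 3

3


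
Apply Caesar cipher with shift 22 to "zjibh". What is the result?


Caesar cipher: shift "zjibh" by 22
  'z' (pos 25) + 22 = pos 21 = 'v'
  'j' (pos 9) + 22 = pos 5 = 'f'
  'i' (pos 8) + 22 = pos 4 = 'e'
  'b' (pos 1) + 22 = pos 23 = 'x'
  'h' (pos 7) + 22 = pos 3 = 'd'
Result: vfexd

vfexd


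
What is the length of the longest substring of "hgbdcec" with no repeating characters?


Input: "hgbdcec"
Sliding window (track last position of each char):
  Position 0 ('h'): window [0,0] length 1 -- new best
  Position 1 ('g'): window [0,1] length 2 -- new best
  Position 2 ('b'): window [0,2] length 3 -- new best
  Position 3 ('d'): window [0,3] length 4 -- new best
  Position 4 ('c'): window [0,4] length 5 -- new best
  Position 5 ('e'): window [0,5] length 6 -- new best
  Position 6 ('c'): repeat (last at 4), move window start to 5
  Position 6 ('c'): window [5,6] length 2
Longest substring with no repeats: "hgbdce" with length 6

6


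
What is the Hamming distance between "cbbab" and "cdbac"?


Comparing "cbbab" and "cdbac" position by position:
  Position 0: 'c' vs 'c' => same
  Position 1: 'b' vs 'd' => differ
  Position 2: 'b' vs 'b' => same
  Position 3: 'a' vs 'a' => same
  Position 4: 'b' vs 'c' => differ
Total differences (Hamming distance): 2

2


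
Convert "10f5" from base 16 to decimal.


Input: "10f5" in base 16
Positional expansion:
  Digit '1' (value 1) x 16^3 = 4096
  Digit '0' (value 0) x 16^2 = 0
  Digit 'f' (value 15) x 16^1 = 240
  Digit '5' (value 5) x 16^0 = 5
Sum = 4341

4341


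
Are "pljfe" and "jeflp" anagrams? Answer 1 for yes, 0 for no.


Strings: "pljfe", "jeflp"
Sorted first:  efjlp
Sorted second: efjlp
Sorted forms match => anagrams

1


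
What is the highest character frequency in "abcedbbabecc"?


Input: abcedbbabecc
Character counts:
  'a': 2
  'b': 4
  'c': 3
  'd': 1
  'e': 2
Maximum frequency: 4

4


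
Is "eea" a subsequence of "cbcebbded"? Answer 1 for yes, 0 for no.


Check if "eea" is a subsequence of "cbcebbded"
Greedy scan:
  Position 0 ('c'): no match needed
  Position 1 ('b'): no match needed
  Position 2 ('c'): no match needed
  Position 3 ('e'): matches sub[0] = 'e'
  Position 4 ('b'): no match needed
  Position 5 ('b'): no match needed
  Position 6 ('d'): no match needed
  Position 7 ('e'): matches sub[1] = 'e'
  Position 8 ('d'): no match needed
Only matched 2/3 characters => not a subsequence

0


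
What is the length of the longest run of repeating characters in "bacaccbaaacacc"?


Input: "bacaccbaaacacc"
Scanning for longest run:
  Position 1 ('a'): new char, reset run to 1
  Position 2 ('c'): new char, reset run to 1
  Position 3 ('a'): new char, reset run to 1
  Position 4 ('c'): new char, reset run to 1
  Position 5 ('c'): continues run of 'c', length=2
  Position 6 ('b'): new char, reset run to 1
  Position 7 ('a'): new char, reset run to 1
  Position 8 ('a'): continues run of 'a', length=2
  Position 9 ('a'): continues run of 'a', length=3
  Position 10 ('c'): new char, reset run to 1
  Position 11 ('a'): new char, reset run to 1
  Position 12 ('c'): new char, reset run to 1
  Position 13 ('c'): continues run of 'c', length=2
Longest run: 'a' with length 3

3


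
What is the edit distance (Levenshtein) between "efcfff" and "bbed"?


Computing edit distance: "efcfff" -> "bbed"
DP table:
           b    b    e    d
      0    1    2    3    4
  e   1    1    2    2    3
  f   2    2    2    3    3
  c   3    3    3    3    4
  f   4    4    4    4    4
  f   5    5    5    5    5
  f   6    6    6    6    6
Edit distance = dp[6][4] = 6

6


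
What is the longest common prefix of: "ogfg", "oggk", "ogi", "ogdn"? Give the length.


Words: ogfg, oggk, ogi, ogdn
  Position 0: all 'o' => match
  Position 1: all 'g' => match
  Position 2: ('f', 'g', 'i', 'd') => mismatch, stop
LCP = "og" (length 2)

2


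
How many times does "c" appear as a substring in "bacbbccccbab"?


Searching for "c" in "bacbbccccbab"
Scanning each position:
  Position 0: "b" => no
  Position 1: "a" => no
  Position 2: "c" => MATCH
  Position 3: "b" => no
  Position 4: "b" => no
  Position 5: "c" => MATCH
  Position 6: "c" => MATCH
  Position 7: "c" => MATCH
  Position 8: "c" => MATCH
  Position 9: "b" => no
  Position 10: "a" => no
  Position 11: "b" => no
Total occurrences: 5

5


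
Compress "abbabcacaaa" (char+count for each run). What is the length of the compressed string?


Input: abbabcacaaa
Runs:
  'a' x 1 => "a1"
  'b' x 2 => "b2"
  'a' x 1 => "a1"
  'b' x 1 => "b1"
  'c' x 1 => "c1"
  'a' x 1 => "a1"
  'c' x 1 => "c1"
  'a' x 3 => "a3"
Compressed: "a1b2a1b1c1a1c1a3"
Compressed length: 16

16


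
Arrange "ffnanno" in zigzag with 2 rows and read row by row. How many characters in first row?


Zigzag "ffnanno" into 2 rows:
Placing characters:
  'f' => row 0
  'f' => row 1
  'n' => row 0
  'a' => row 1
  'n' => row 0
  'n' => row 1
  'o' => row 0
Rows:
  Row 0: "fnno"
  Row 1: "fan"
First row length: 4

4


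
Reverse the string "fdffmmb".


Input: fdffmmb
Reading characters right to left:
  Position 6: 'b'
  Position 5: 'm'
  Position 4: 'm'
  Position 3: 'f'
  Position 2: 'f'
  Position 1: 'd'
  Position 0: 'f'
Reversed: bmmffdf

bmmffdf


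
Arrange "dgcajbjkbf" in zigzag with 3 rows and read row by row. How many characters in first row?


Zigzag "dgcajbjkbf" into 3 rows:
Placing characters:
  'd' => row 0
  'g' => row 1
  'c' => row 2
  'a' => row 1
  'j' => row 0
  'b' => row 1
  'j' => row 2
  'k' => row 1
  'b' => row 0
  'f' => row 1
Rows:
  Row 0: "djb"
  Row 1: "gabkf"
  Row 2: "cj"
First row length: 3

3


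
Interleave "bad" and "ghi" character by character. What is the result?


Interleaving "bad" and "ghi":
  Position 0: 'b' from first, 'g' from second => "bg"
  Position 1: 'a' from first, 'h' from second => "ah"
  Position 2: 'd' from first, 'i' from second => "di"
Result: bgahdi

bgahdi


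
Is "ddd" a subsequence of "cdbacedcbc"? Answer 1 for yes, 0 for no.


Check if "ddd" is a subsequence of "cdbacedcbc"
Greedy scan:
  Position 0 ('c'): no match needed
  Position 1 ('d'): matches sub[0] = 'd'
  Position 2 ('b'): no match needed
  Position 3 ('a'): no match needed
  Position 4 ('c'): no match needed
  Position 5 ('e'): no match needed
  Position 6 ('d'): matches sub[1] = 'd'
  Position 7 ('c'): no match needed
  Position 8 ('b'): no match needed
  Position 9 ('c'): no match needed
Only matched 2/3 characters => not a subsequence

0


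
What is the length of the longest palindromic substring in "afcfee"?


Input: "afcfee"
Checking substrings for palindromes:
  [1:4] "fcf" (len 3) => palindrome
  [4:6] "ee" (len 2) => palindrome
Longest palindromic substring: "fcf" with length 3

3


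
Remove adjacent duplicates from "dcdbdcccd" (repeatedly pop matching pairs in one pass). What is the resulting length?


Input: dcdbdcccd
Stack-based adjacent duplicate removal:
  Read 'd': push. Stack: d
  Read 'c': push. Stack: dc
  Read 'd': push. Stack: dcd
  Read 'b': push. Stack: dcdb
  Read 'd': push. Stack: dcdbd
  Read 'c': push. Stack: dcdbdc
  Read 'c': matches stack top 'c' => pop. Stack: dcdbd
  Read 'c': push. Stack: dcdbdc
  Read 'd': push. Stack: dcdbdcd
Final stack: "dcdbdcd" (length 7)

7


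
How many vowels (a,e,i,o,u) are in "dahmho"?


Input: dahmho
Checking each character:
  'd' at position 0: consonant
  'a' at position 1: vowel (running total: 1)
  'h' at position 2: consonant
  'm' at position 3: consonant
  'h' at position 4: consonant
  'o' at position 5: vowel (running total: 2)
Total vowels: 2

2


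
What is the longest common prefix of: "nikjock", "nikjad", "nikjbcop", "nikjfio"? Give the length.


Words: nikjock, nikjad, nikjbcop, nikjfio
  Position 0: all 'n' => match
  Position 1: all 'i' => match
  Position 2: all 'k' => match
  Position 3: all 'j' => match
  Position 4: ('o', 'a', 'b', 'f') => mismatch, stop
LCP = "nikj" (length 4)

4


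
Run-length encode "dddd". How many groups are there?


Input: dddd
Scanning for consecutive runs:
  Group 1: 'd' x 4 (positions 0-3)
Total groups: 1

1


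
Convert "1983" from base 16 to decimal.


Input: "1983" in base 16
Positional expansion:
  Digit '1' (value 1) x 16^3 = 4096
  Digit '9' (value 9) x 16^2 = 2304
  Digit '8' (value 8) x 16^1 = 128
  Digit '3' (value 3) x 16^0 = 3
Sum = 6531

6531


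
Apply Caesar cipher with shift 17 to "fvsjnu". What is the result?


Caesar cipher: shift "fvsjnu" by 17
  'f' (pos 5) + 17 = pos 22 = 'w'
  'v' (pos 21) + 17 = pos 12 = 'm'
  's' (pos 18) + 17 = pos 9 = 'j'
  'j' (pos 9) + 17 = pos 0 = 'a'
  'n' (pos 13) + 17 = pos 4 = 'e'
  'u' (pos 20) + 17 = pos 11 = 'l'
Result: wmjael

wmjael


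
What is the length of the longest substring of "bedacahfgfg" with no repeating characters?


Input: "bedacahfgfg"
Sliding window (track last position of each char):
  Position 0 ('b'): window [0,0] length 1 -- new best
  Position 1 ('e'): window [0,1] length 2 -- new best
  Position 2 ('d'): window [0,2] length 3 -- new best
  Position 3 ('a'): window [0,3] length 4 -- new best
  Position 4 ('c'): window [0,4] length 5 -- new best
  Position 5 ('a'): repeat (last at 3), move window start to 4
  Position 5 ('a'): window [4,5] length 2
  Position 6 ('h'): window [4,6] length 3
  Position 7 ('f'): window [4,7] length 4
  Position 8 ('g'): window [4,8] length 5
  Position 9 ('f'): repeat (last at 7), move window start to 8
  Position 9 ('f'): window [8,9] length 2
  Position 10 ('g'): repeat (last at 8), move window start to 9
  Position 10 ('g'): window [9,10] length 2
Longest substring with no repeats: "bedac" with length 5

5


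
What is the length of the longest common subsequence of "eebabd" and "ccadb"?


LCS of "eebabd" and "ccadb"
DP table:
           c    c    a    d    b
      0    0    0    0    0    0
  e   0    0    0    0    0    0
  e   0    0    0    0    0    0
  b   0    0    0    0    0    1
  a   0    0    0    1    1    1
  b   0    0    0    1    1    2
  d   0    0    0    1    2    2
LCS length = dp[6][5] = 2

2


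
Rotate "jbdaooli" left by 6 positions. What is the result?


Input: "jbdaooli", rotate left by 6
First 6 characters: "jbdaoo"
Remaining characters: "li"
Concatenate remaining + first: "li" + "jbdaoo" = "lijbdaoo"

lijbdaoo


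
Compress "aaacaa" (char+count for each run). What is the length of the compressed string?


Input: aaacaa
Runs:
  'a' x 3 => "a3"
  'c' x 1 => "c1"
  'a' x 2 => "a2"
Compressed: "a3c1a2"
Compressed length: 6

6


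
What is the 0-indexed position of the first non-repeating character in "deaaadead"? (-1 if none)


Input: deaaadead
Character frequencies:
  'a': 4
  'd': 3
  'e': 2
Scanning left to right for freq == 1:
  Position 0 ('d'): freq=3, skip
  Position 1 ('e'): freq=2, skip
  Position 2 ('a'): freq=4, skip
  Position 3 ('a'): freq=4, skip
  Position 4 ('a'): freq=4, skip
  Position 5 ('d'): freq=3, skip
  Position 6 ('e'): freq=2, skip
  Position 7 ('a'): freq=4, skip
  Position 8 ('d'): freq=3, skip
  No unique character found => answer = -1

-1


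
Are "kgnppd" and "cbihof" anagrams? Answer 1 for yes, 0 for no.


Strings: "kgnppd", "cbihof"
Sorted first:  dgknpp
Sorted second: bcfhio
Differ at position 0: 'd' vs 'b' => not anagrams

0


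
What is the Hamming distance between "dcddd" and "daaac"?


Comparing "dcddd" and "daaac" position by position:
  Position 0: 'd' vs 'd' => same
  Position 1: 'c' vs 'a' => differ
  Position 2: 'd' vs 'a' => differ
  Position 3: 'd' vs 'a' => differ
  Position 4: 'd' vs 'c' => differ
Total differences (Hamming distance): 4

4


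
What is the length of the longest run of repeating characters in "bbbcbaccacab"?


Input: "bbbcbaccacab"
Scanning for longest run:
  Position 1 ('b'): continues run of 'b', length=2
  Position 2 ('b'): continues run of 'b', length=3
  Position 3 ('c'): new char, reset run to 1
  Position 4 ('b'): new char, reset run to 1
  Position 5 ('a'): new char, reset run to 1
  Position 6 ('c'): new char, reset run to 1
  Position 7 ('c'): continues run of 'c', length=2
  Position 8 ('a'): new char, reset run to 1
  Position 9 ('c'): new char, reset run to 1
  Position 10 ('a'): new char, reset run to 1
  Position 11 ('b'): new char, reset run to 1
Longest run: 'b' with length 3

3


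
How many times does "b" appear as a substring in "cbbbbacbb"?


Searching for "b" in "cbbbbacbb"
Scanning each position:
  Position 0: "c" => no
  Position 1: "b" => MATCH
  Position 2: "b" => MATCH
  Position 3: "b" => MATCH
  Position 4: "b" => MATCH
  Position 5: "a" => no
  Position 6: "c" => no
  Position 7: "b" => MATCH
  Position 8: "b" => MATCH
Total occurrences: 6

6


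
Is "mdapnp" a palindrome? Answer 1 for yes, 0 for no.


Input: mdapnp
Reversed: pnpadm
  Compare pos 0 ('m') with pos 5 ('p'): MISMATCH
  Compare pos 1 ('d') with pos 4 ('n'): MISMATCH
  Compare pos 2 ('a') with pos 3 ('p'): MISMATCH
Result: not a palindrome

0


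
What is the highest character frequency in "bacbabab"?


Input: bacbabab
Character counts:
  'a': 3
  'b': 4
  'c': 1
Maximum frequency: 4

4


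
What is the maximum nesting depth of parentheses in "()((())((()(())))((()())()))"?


Input: "()((())((()(())))((()())()))"
Tracking depth:
  Position 0 '(': depth becomes 1
  Position 1 ')': depth becomes 0
  Position 2 '(': depth becomes 1
  Position 3 '(': depth becomes 2
  Position 4 '(': depth becomes 3
  Position 5 ')': depth becomes 2
  Position 6 ')': depth becomes 1
  Position 7 '(': depth becomes 2
  Position 8 '(': depth becomes 3
  Position 9 '(': depth becomes 4
  Position 10 ')': depth becomes 3
  Position 11 '(': depth becomes 4
  Position 12 '(': depth becomes 5
  Position 13 ')': depth becomes 4
  Position 14 ')': depth becomes 3
  Position 15 ')': depth becomes 2
  Position 16 ')': depth becomes 1
  Position 17 '(': depth becomes 2
  Position 18 '(': depth becomes 3
  Position 19 '(': depth becomes 4
  Position 20 ')': depth becomes 3
  Position 21 '(': depth becomes 4
  Position 22 ')': depth becomes 3
  Position 23 ')': depth becomes 2
  Position 24 '(': depth becomes 3
  Position 25 ')': depth becomes 2
  Position 26 ')': depth becomes 1
  Position 27 ')': depth becomes 0
Maximum depth reached: 5

5


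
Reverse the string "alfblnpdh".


Input: alfblnpdh
Reading characters right to left:
  Position 8: 'h'
  Position 7: 'd'
  Position 6: 'p'
  Position 5: 'n'
  Position 4: 'l'
  Position 3: 'b'
  Position 2: 'f'
  Position 1: 'l'
  Position 0: 'a'
Reversed: hdpnlbfla

hdpnlbfla


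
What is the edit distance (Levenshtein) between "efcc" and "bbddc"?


Computing edit distance: "efcc" -> "bbddc"
DP table:
           b    b    d    d    c
      0    1    2    3    4    5
  e   1    1    2    3    4    5
  f   2    2    2    3    4    5
  c   3    3    3    3    4    4
  c   4    4    4    4    4    4
Edit distance = dp[4][5] = 4

4


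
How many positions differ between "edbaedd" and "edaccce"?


Comparing "edbaedd" and "edaccce" position by position:
  Position 0: 'e' vs 'e' => same
  Position 1: 'd' vs 'd' => same
  Position 2: 'b' vs 'a' => DIFFER
  Position 3: 'a' vs 'c' => DIFFER
  Position 4: 'e' vs 'c' => DIFFER
  Position 5: 'd' vs 'c' => DIFFER
  Position 6: 'd' vs 'e' => DIFFER
Positions that differ: 5

5


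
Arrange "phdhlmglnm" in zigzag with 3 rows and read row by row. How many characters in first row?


Zigzag "phdhlmglnm" into 3 rows:
Placing characters:
  'p' => row 0
  'h' => row 1
  'd' => row 2
  'h' => row 1
  'l' => row 0
  'm' => row 1
  'g' => row 2
  'l' => row 1
  'n' => row 0
  'm' => row 1
Rows:
  Row 0: "pln"
  Row 1: "hhmlm"
  Row 2: "dg"
First row length: 3

3


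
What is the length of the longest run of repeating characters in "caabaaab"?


Input: "caabaaab"
Scanning for longest run:
  Position 1 ('a'): new char, reset run to 1
  Position 2 ('a'): continues run of 'a', length=2
  Position 3 ('b'): new char, reset run to 1
  Position 4 ('a'): new char, reset run to 1
  Position 5 ('a'): continues run of 'a', length=2
  Position 6 ('a'): continues run of 'a', length=3
  Position 7 ('b'): new char, reset run to 1
Longest run: 'a' with length 3

3


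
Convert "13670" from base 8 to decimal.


Input: "13670" in base 8
Positional expansion:
  Digit '1' (value 1) x 8^4 = 4096
  Digit '3' (value 3) x 8^3 = 1536
  Digit '6' (value 6) x 8^2 = 384
  Digit '7' (value 7) x 8^1 = 56
  Digit '0' (value 0) x 8^0 = 0
Sum = 6072

6072


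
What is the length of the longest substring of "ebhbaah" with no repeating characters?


Input: "ebhbaah"
Sliding window (track last position of each char):
  Position 0 ('e'): window [0,0] length 1 -- new best
  Position 1 ('b'): window [0,1] length 2 -- new best
  Position 2 ('h'): window [0,2] length 3 -- new best
  Position 3 ('b'): repeat (last at 1), move window start to 2
  Position 3 ('b'): window [2,3] length 2
  Position 4 ('a'): window [2,4] length 3
  Position 5 ('a'): repeat (last at 4), move window start to 5
  Position 5 ('a'): window [5,5] length 1
  Position 6 ('h'): window [5,6] length 2
Longest substring with no repeats: "ebh" with length 3

3


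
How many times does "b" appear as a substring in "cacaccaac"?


Searching for "b" in "cacaccaac"
Scanning each position:
  Position 0: "c" => no
  Position 1: "a" => no
  Position 2: "c" => no
  Position 3: "a" => no
  Position 4: "c" => no
  Position 5: "c" => no
  Position 6: "a" => no
  Position 7: "a" => no
  Position 8: "c" => no
Total occurrences: 0

0


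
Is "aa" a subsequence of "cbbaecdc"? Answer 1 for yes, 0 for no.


Check if "aa" is a subsequence of "cbbaecdc"
Greedy scan:
  Position 0 ('c'): no match needed
  Position 1 ('b'): no match needed
  Position 2 ('b'): no match needed
  Position 3 ('a'): matches sub[0] = 'a'
  Position 4 ('e'): no match needed
  Position 5 ('c'): no match needed
  Position 6 ('d'): no match needed
  Position 7 ('c'): no match needed
Only matched 1/2 characters => not a subsequence

0


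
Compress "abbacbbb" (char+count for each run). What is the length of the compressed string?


Input: abbacbbb
Runs:
  'a' x 1 => "a1"
  'b' x 2 => "b2"
  'a' x 1 => "a1"
  'c' x 1 => "c1"
  'b' x 3 => "b3"
Compressed: "a1b2a1c1b3"
Compressed length: 10

10


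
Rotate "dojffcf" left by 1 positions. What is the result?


Input: "dojffcf", rotate left by 1
First 1 characters: "d"
Remaining characters: "ojffcf"
Concatenate remaining + first: "ojffcf" + "d" = "ojffcfd"

ojffcfd


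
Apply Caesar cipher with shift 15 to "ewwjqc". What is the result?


Caesar cipher: shift "ewwjqc" by 15
  'e' (pos 4) + 15 = pos 19 = 't'
  'w' (pos 22) + 15 = pos 11 = 'l'
  'w' (pos 22) + 15 = pos 11 = 'l'
  'j' (pos 9) + 15 = pos 24 = 'y'
  'q' (pos 16) + 15 = pos 5 = 'f'
  'c' (pos 2) + 15 = pos 17 = 'r'
Result: tllyfr

tllyfr


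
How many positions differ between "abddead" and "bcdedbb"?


Comparing "abddead" and "bcdedbb" position by position:
  Position 0: 'a' vs 'b' => DIFFER
  Position 1: 'b' vs 'c' => DIFFER
  Position 2: 'd' vs 'd' => same
  Position 3: 'd' vs 'e' => DIFFER
  Position 4: 'e' vs 'd' => DIFFER
  Position 5: 'a' vs 'b' => DIFFER
  Position 6: 'd' vs 'b' => DIFFER
Positions that differ: 6

6


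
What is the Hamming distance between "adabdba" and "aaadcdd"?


Comparing "adabdba" and "aaadcdd" position by position:
  Position 0: 'a' vs 'a' => same
  Position 1: 'd' vs 'a' => differ
  Position 2: 'a' vs 'a' => same
  Position 3: 'b' vs 'd' => differ
  Position 4: 'd' vs 'c' => differ
  Position 5: 'b' vs 'd' => differ
  Position 6: 'a' vs 'd' => differ
Total differences (Hamming distance): 5

5


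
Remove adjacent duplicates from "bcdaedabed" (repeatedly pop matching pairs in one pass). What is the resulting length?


Input: bcdaedabed
Stack-based adjacent duplicate removal:
  Read 'b': push. Stack: b
  Read 'c': push. Stack: bc
  Read 'd': push. Stack: bcd
  Read 'a': push. Stack: bcda
  Read 'e': push. Stack: bcdae
  Read 'd': push. Stack: bcdaed
  Read 'a': push. Stack: bcdaeda
  Read 'b': push. Stack: bcdaedab
  Read 'e': push. Stack: bcdaedabe
  Read 'd': push. Stack: bcdaedabed
Final stack: "bcdaedabed" (length 10)

10


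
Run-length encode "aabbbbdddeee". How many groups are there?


Input: aabbbbdddeee
Scanning for consecutive runs:
  Group 1: 'a' x 2 (positions 0-1)
  Group 2: 'b' x 4 (positions 2-5)
  Group 3: 'd' x 3 (positions 6-8)
  Group 4: 'e' x 3 (positions 9-11)
Total groups: 4

4


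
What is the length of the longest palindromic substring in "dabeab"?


Input: "dabeab"
Checking substrings for palindromes:
  No multi-char palindromic substrings found
Longest palindromic substring: "d" with length 1

1


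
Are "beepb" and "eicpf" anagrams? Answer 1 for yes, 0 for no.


Strings: "beepb", "eicpf"
Sorted first:  bbeep
Sorted second: cefip
Differ at position 0: 'b' vs 'c' => not anagrams

0


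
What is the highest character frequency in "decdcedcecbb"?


Input: decdcedcecbb
Character counts:
  'b': 2
  'c': 4
  'd': 3
  'e': 3
Maximum frequency: 4

4


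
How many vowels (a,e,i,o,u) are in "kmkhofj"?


Input: kmkhofj
Checking each character:
  'k' at position 0: consonant
  'm' at position 1: consonant
  'k' at position 2: consonant
  'h' at position 3: consonant
  'o' at position 4: vowel (running total: 1)
  'f' at position 5: consonant
  'j' at position 6: consonant
Total vowels: 1

1


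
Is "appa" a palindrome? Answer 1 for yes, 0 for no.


Input: appa
Reversed: appa
  Compare pos 0 ('a') with pos 3 ('a'): match
  Compare pos 1 ('p') with pos 2 ('p'): match
Result: palindrome

1


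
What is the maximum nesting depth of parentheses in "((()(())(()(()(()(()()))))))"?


Input: "((()(())(()(()(()(()()))))))"
Tracking depth:
  Position 0 '(': depth becomes 1
  Position 1 '(': depth becomes 2
  Position 2 '(': depth becomes 3
  Position 3 ')': depth becomes 2
  Position 4 '(': depth becomes 3
  Position 5 '(': depth becomes 4
  Position 6 ')': depth becomes 3
  Position 7 ')': depth becomes 2
  Position 8 '(': depth becomes 3
  Position 9 '(': depth becomes 4
  Position 10 ')': depth becomes 3
  Position 11 '(': depth becomes 4
  Position 12 '(': depth becomes 5
  Position 13 ')': depth becomes 4
  Position 14 '(': depth becomes 5
  Position 15 '(': depth becomes 6
  Position 16 ')': depth becomes 5
  Position 17 '(': depth becomes 6
  Position 18 '(': depth becomes 7
  Position 19 ')': depth becomes 6
  Position 20 '(': depth becomes 7
  Position 21 ')': depth becomes 6
  Position 22 ')': depth becomes 5
  Position 23 ')': depth becomes 4
  Position 24 ')': depth becomes 3
  Position 25 ')': depth becomes 2
  Position 26 ')': depth becomes 1
  Position 27 ')': depth becomes 0
Maximum depth reached: 7

7


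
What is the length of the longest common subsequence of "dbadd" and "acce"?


LCS of "dbadd" and "acce"
DP table:
           a    c    c    e
      0    0    0    0    0
  d   0    0    0    0    0
  b   0    0    0    0    0
  a   0    1    1    1    1
  d   0    1    1    1    1
  d   0    1    1    1    1
LCS length = dp[5][4] = 1

1


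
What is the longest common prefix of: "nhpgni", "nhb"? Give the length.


Words: nhpgni, nhb
  Position 0: all 'n' => match
  Position 1: all 'h' => match
  Position 2: ('p', 'b') => mismatch, stop
LCP = "nh" (length 2)

2


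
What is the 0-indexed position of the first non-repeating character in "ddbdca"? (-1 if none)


Input: ddbdca
Character frequencies:
  'a': 1
  'b': 1
  'c': 1
  'd': 3
Scanning left to right for freq == 1:
  Position 0 ('d'): freq=3, skip
  Position 1 ('d'): freq=3, skip
  Position 2 ('b'): unique! => answer = 2

2


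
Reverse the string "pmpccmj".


Input: pmpccmj
Reading characters right to left:
  Position 6: 'j'
  Position 5: 'm'
  Position 4: 'c'
  Position 3: 'c'
  Position 2: 'p'
  Position 1: 'm'
  Position 0: 'p'
Reversed: jmccpmp

jmccpmp


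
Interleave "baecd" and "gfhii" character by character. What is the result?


Interleaving "baecd" and "gfhii":
  Position 0: 'b' from first, 'g' from second => "bg"
  Position 1: 'a' from first, 'f' from second => "af"
  Position 2: 'e' from first, 'h' from second => "eh"
  Position 3: 'c' from first, 'i' from second => "ci"
  Position 4: 'd' from first, 'i' from second => "di"
Result: bgafehcidi

bgafehcidi


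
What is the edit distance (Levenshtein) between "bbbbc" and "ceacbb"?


Computing edit distance: "bbbbc" -> "ceacbb"
DP table:
           c    e    a    c    b    b
      0    1    2    3    4    5    6
  b   1    1    2    3    4    4    5
  b   2    2    2    3    4    4    4
  b   3    3    3    3    4    4    4
  b   4    4    4    4    4    4    4
  c   5    4    5    5    4    5    5
Edit distance = dp[5][6] = 5

5


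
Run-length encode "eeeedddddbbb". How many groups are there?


Input: eeeedddddbbb
Scanning for consecutive runs:
  Group 1: 'e' x 4 (positions 0-3)
  Group 2: 'd' x 5 (positions 4-8)
  Group 3: 'b' x 3 (positions 9-11)
Total groups: 3

3


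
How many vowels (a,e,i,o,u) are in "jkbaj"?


Input: jkbaj
Checking each character:
  'j' at position 0: consonant
  'k' at position 1: consonant
  'b' at position 2: consonant
  'a' at position 3: vowel (running total: 1)
  'j' at position 4: consonant
Total vowels: 1

1


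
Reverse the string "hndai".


Input: hndai
Reading characters right to left:
  Position 4: 'i'
  Position 3: 'a'
  Position 2: 'd'
  Position 1: 'n'
  Position 0: 'h'
Reversed: iadnh

iadnh


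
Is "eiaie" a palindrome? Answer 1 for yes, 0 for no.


Input: eiaie
Reversed: eiaie
  Compare pos 0 ('e') with pos 4 ('e'): match
  Compare pos 1 ('i') with pos 3 ('i'): match
Result: palindrome

1


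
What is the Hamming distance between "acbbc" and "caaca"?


Comparing "acbbc" and "caaca" position by position:
  Position 0: 'a' vs 'c' => differ
  Position 1: 'c' vs 'a' => differ
  Position 2: 'b' vs 'a' => differ
  Position 3: 'b' vs 'c' => differ
  Position 4: 'c' vs 'a' => differ
Total differences (Hamming distance): 5

5


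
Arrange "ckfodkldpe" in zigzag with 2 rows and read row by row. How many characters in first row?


Zigzag "ckfodkldpe" into 2 rows:
Placing characters:
  'c' => row 0
  'k' => row 1
  'f' => row 0
  'o' => row 1
  'd' => row 0
  'k' => row 1
  'l' => row 0
  'd' => row 1
  'p' => row 0
  'e' => row 1
Rows:
  Row 0: "cfdlp"
  Row 1: "kokde"
First row length: 5

5


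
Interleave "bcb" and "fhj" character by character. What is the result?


Interleaving "bcb" and "fhj":
  Position 0: 'b' from first, 'f' from second => "bf"
  Position 1: 'c' from first, 'h' from second => "ch"
  Position 2: 'b' from first, 'j' from second => "bj"
Result: bfchbj

bfchbj


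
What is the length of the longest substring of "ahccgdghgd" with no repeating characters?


Input: "ahccgdghgd"
Sliding window (track last position of each char):
  Position 0 ('a'): window [0,0] length 1 -- new best
  Position 1 ('h'): window [0,1] length 2 -- new best
  Position 2 ('c'): window [0,2] length 3 -- new best
  Position 3 ('c'): repeat (last at 2), move window start to 3
  Position 3 ('c'): window [3,3] length 1
  Position 4 ('g'): window [3,4] length 2
  Position 5 ('d'): window [3,5] length 3
  Position 6 ('g'): repeat (last at 4), move window start to 5
  Position 6 ('g'): window [5,6] length 2
  Position 7 ('h'): window [5,7] length 3
  Position 8 ('g'): repeat (last at 6), move window start to 7
  Position 8 ('g'): window [7,8] length 2
  Position 9 ('d'): window [7,9] length 3
Longest substring with no repeats: "ahc" with length 3

3


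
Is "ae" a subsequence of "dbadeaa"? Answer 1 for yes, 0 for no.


Check if "ae" is a subsequence of "dbadeaa"
Greedy scan:
  Position 0 ('d'): no match needed
  Position 1 ('b'): no match needed
  Position 2 ('a'): matches sub[0] = 'a'
  Position 3 ('d'): no match needed
  Position 4 ('e'): matches sub[1] = 'e'
  Position 5 ('a'): no match needed
  Position 6 ('a'): no match needed
All 2 characters matched => is a subsequence

1


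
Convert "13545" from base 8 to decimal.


Input: "13545" in base 8
Positional expansion:
  Digit '1' (value 1) x 8^4 = 4096
  Digit '3' (value 3) x 8^3 = 1536
  Digit '5' (value 5) x 8^2 = 320
  Digit '4' (value 4) x 8^1 = 32
  Digit '5' (value 5) x 8^0 = 5
Sum = 5989

5989


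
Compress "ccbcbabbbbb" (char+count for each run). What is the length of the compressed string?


Input: ccbcbabbbbb
Runs:
  'c' x 2 => "c2"
  'b' x 1 => "b1"
  'c' x 1 => "c1"
  'b' x 1 => "b1"
  'a' x 1 => "a1"
  'b' x 5 => "b5"
Compressed: "c2b1c1b1a1b5"
Compressed length: 12

12


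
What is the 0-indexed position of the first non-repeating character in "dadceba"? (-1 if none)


Input: dadceba
Character frequencies:
  'a': 2
  'b': 1
  'c': 1
  'd': 2
  'e': 1
Scanning left to right for freq == 1:
  Position 0 ('d'): freq=2, skip
  Position 1 ('a'): freq=2, skip
  Position 2 ('d'): freq=2, skip
  Position 3 ('c'): unique! => answer = 3

3


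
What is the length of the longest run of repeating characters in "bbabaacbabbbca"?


Input: "bbabaacbabbbca"
Scanning for longest run:
  Position 1 ('b'): continues run of 'b', length=2
  Position 2 ('a'): new char, reset run to 1
  Position 3 ('b'): new char, reset run to 1
  Position 4 ('a'): new char, reset run to 1
  Position 5 ('a'): continues run of 'a', length=2
  Position 6 ('c'): new char, reset run to 1
  Position 7 ('b'): new char, reset run to 1
  Position 8 ('a'): new char, reset run to 1
  Position 9 ('b'): new char, reset run to 1
  Position 10 ('b'): continues run of 'b', length=2
  Position 11 ('b'): continues run of 'b', length=3
  Position 12 ('c'): new char, reset run to 1
  Position 13 ('a'): new char, reset run to 1
Longest run: 'b' with length 3

3


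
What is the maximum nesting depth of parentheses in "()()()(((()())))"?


Input: "()()()(((()())))"
Tracking depth:
  Position 0 '(': depth becomes 1
  Position 1 ')': depth becomes 0
  Position 2 '(': depth becomes 1
  Position 3 ')': depth becomes 0
  Position 4 '(': depth becomes 1
  Position 5 ')': depth becomes 0
  Position 6 '(': depth becomes 1
  Position 7 '(': depth becomes 2
  Position 8 '(': depth becomes 3
  Position 9 '(': depth becomes 4
  Position 10 ')': depth becomes 3
  Position 11 '(': depth becomes 4
  Position 12 ')': depth becomes 3
  Position 13 ')': depth becomes 2
  Position 14 ')': depth becomes 1
  Position 15 ')': depth becomes 0
Maximum depth reached: 4

4


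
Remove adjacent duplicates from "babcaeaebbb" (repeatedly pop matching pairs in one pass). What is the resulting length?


Input: babcaeaebbb
Stack-based adjacent duplicate removal:
  Read 'b': push. Stack: b
  Read 'a': push. Stack: ba
  Read 'b': push. Stack: bab
  Read 'c': push. Stack: babc
  Read 'a': push. Stack: babca
  Read 'e': push. Stack: babcae
  Read 'a': push. Stack: babcaea
  Read 'e': push. Stack: babcaeae
  Read 'b': push. Stack: babcaeaeb
  Read 'b': matches stack top 'b' => pop. Stack: babcaeae
  Read 'b': push. Stack: babcaeaeb
Final stack: "babcaeaeb" (length 9)

9


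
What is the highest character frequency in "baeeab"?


Input: baeeab
Character counts:
  'a': 2
  'b': 2
  'e': 2
Maximum frequency: 2

2


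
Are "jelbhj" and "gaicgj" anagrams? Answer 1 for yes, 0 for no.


Strings: "jelbhj", "gaicgj"
Sorted first:  behjjl
Sorted second: acggij
Differ at position 0: 'b' vs 'a' => not anagrams

0


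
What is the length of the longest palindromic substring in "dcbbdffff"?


Input: "dcbbdffff"
Checking substrings for palindromes:
  [5:9] "ffff" (len 4) => palindrome
  [5:8] "fff" (len 3) => palindrome
  [6:9] "fff" (len 3) => palindrome
  [2:4] "bb" (len 2) => palindrome
  [5:7] "ff" (len 2) => palindrome
  [6:8] "ff" (len 2) => palindrome
Longest palindromic substring: "ffff" with length 4

4


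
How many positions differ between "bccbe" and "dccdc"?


Comparing "bccbe" and "dccdc" position by position:
  Position 0: 'b' vs 'd' => DIFFER
  Position 1: 'c' vs 'c' => same
  Position 2: 'c' vs 'c' => same
  Position 3: 'b' vs 'd' => DIFFER
  Position 4: 'e' vs 'c' => DIFFER
Positions that differ: 3

3


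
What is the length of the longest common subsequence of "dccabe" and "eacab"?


LCS of "dccabe" and "eacab"
DP table:
           e    a    c    a    b
      0    0    0    0    0    0
  d   0    0    0    0    0    0
  c   0    0    0    1    1    1
  c   0    0    0    1    1    1
  a   0    0    1    1    2    2
  b   0    0    1    1    2    3
  e   0    1    1    1    2    3
LCS length = dp[6][5] = 3

3


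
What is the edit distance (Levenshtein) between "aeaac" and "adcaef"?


Computing edit distance: "aeaac" -> "adcaef"
DP table:
           a    d    c    a    e    f
      0    1    2    3    4    5    6
  a   1    0    1    2    3    4    5
  e   2    1    1    2    3    3    4
  a   3    2    2    2    2    3    4
  a   4    3    3    3    2    3    4
  c   5    4    4    3    3    3    4
Edit distance = dp[5][6] = 4

4


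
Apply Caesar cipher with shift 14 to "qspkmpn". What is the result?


Caesar cipher: shift "qspkmpn" by 14
  'q' (pos 16) + 14 = pos 4 = 'e'
  's' (pos 18) + 14 = pos 6 = 'g'
  'p' (pos 15) + 14 = pos 3 = 'd'
  'k' (pos 10) + 14 = pos 24 = 'y'
  'm' (pos 12) + 14 = pos 0 = 'a'
  'p' (pos 15) + 14 = pos 3 = 'd'
  'n' (pos 13) + 14 = pos 1 = 'b'
Result: egdyadb

egdyadb


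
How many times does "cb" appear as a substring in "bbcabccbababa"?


Searching for "cb" in "bbcabccbababa"
Scanning each position:
  Position 0: "bb" => no
  Position 1: "bc" => no
  Position 2: "ca" => no
  Position 3: "ab" => no
  Position 4: "bc" => no
  Position 5: "cc" => no
  Position 6: "cb" => MATCH
  Position 7: "ba" => no
  Position 8: "ab" => no
  Position 9: "ba" => no
  Position 10: "ab" => no
  Position 11: "ba" => no
Total occurrences: 1

1


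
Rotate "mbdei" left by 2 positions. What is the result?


Input: "mbdei", rotate left by 2
First 2 characters: "mb"
Remaining characters: "dei"
Concatenate remaining + first: "dei" + "mb" = "deimb"

deimb
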